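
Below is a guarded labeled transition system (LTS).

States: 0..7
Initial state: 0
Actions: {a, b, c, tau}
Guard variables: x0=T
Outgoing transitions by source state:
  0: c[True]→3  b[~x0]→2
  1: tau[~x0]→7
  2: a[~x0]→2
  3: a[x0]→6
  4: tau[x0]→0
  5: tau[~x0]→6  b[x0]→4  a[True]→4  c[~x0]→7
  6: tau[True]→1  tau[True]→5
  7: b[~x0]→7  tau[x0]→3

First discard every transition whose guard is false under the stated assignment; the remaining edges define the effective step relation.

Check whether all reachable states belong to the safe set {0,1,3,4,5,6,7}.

Answer: INVARIANT HOLDS

Working:
Safe = {0,1,3,4,5,6,7}
Reach set: {0,1,3,4,5,6}
  0: ✓
  1: ✓
  3: ✓
  4: ✓
  5: ✓
  6: ✓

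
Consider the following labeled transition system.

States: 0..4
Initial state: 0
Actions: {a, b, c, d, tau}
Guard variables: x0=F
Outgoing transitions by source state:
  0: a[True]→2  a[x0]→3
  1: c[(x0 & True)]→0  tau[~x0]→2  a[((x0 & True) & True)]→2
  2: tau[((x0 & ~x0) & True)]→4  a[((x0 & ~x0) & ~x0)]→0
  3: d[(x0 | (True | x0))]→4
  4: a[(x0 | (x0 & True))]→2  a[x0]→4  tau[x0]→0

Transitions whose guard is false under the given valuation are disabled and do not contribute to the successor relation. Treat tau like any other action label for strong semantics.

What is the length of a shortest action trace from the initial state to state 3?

Breadth-first toward 3:
  depth 0: {0}
  depth 1: {2}
3 never appears.

Answer: UNREACHABLE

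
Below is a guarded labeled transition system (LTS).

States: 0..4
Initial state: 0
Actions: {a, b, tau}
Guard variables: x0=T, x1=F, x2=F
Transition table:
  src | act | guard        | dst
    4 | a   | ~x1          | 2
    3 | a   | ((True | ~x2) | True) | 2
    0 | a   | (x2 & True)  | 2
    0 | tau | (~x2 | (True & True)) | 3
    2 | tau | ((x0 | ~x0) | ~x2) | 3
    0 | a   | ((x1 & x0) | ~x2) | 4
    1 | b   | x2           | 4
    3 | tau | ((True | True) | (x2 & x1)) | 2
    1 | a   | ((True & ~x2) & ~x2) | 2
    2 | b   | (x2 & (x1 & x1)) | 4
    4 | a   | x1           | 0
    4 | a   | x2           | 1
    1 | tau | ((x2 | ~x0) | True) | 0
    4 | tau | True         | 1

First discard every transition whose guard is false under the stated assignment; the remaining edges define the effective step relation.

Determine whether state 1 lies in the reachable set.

9 transition(s) survive guard evaluation.
Layer 0: {0}
Layer 1: {3,4}  now seen {0,3,4}
Layer 2: {1,2}  now seen {0,1,2,3,4}
R = {0,1,2,3,4}
Path to 1: a·tau

Answer: REACHABLE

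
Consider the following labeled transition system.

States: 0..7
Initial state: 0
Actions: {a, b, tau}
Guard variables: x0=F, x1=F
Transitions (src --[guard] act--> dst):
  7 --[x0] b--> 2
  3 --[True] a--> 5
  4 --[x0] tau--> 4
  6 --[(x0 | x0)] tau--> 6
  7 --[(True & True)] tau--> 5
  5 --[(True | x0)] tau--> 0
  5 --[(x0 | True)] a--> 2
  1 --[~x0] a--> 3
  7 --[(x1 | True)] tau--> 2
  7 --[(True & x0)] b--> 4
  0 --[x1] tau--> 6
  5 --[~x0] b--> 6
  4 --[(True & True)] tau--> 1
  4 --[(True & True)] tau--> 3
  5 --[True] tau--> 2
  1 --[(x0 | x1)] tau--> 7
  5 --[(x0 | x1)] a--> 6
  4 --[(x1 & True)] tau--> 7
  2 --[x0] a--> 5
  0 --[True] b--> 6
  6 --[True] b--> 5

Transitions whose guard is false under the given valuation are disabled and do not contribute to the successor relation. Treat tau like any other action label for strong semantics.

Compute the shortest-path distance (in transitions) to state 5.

Answer: 2

Analysis:
Breadth-first toward 5:
  Layer 0: {0}
  Layer 1: {6}
  Layer 2: {5}
5 enters at depth 2; path b·b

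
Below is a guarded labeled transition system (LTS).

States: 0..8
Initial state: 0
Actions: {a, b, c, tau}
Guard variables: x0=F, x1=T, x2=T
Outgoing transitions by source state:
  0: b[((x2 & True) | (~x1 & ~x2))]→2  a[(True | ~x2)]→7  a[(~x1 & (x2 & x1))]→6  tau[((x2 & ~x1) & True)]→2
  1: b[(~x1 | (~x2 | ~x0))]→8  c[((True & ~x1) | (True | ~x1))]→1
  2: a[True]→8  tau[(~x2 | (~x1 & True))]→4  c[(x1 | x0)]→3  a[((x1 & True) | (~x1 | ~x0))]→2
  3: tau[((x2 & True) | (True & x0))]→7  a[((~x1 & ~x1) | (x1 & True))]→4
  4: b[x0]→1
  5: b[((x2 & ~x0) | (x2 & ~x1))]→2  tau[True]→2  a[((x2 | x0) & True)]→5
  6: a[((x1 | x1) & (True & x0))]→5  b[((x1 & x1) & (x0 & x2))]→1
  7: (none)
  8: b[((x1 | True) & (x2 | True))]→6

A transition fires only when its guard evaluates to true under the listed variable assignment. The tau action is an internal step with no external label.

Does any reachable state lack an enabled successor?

Reach set: {0,2,3,4,6,7,8}
  0: a→7  b→2  [2 out]
  2: a→2  a→8  c→3  [3 out]
  3: a→4  tau→7  [2 out]
  4: ∅  [no exit]
  6: ∅  [no exit]
  7: ∅  [no exit]
  8: b→6  [1 out]
witness 4: b·c·a

Answer: DEADLOCK at state 4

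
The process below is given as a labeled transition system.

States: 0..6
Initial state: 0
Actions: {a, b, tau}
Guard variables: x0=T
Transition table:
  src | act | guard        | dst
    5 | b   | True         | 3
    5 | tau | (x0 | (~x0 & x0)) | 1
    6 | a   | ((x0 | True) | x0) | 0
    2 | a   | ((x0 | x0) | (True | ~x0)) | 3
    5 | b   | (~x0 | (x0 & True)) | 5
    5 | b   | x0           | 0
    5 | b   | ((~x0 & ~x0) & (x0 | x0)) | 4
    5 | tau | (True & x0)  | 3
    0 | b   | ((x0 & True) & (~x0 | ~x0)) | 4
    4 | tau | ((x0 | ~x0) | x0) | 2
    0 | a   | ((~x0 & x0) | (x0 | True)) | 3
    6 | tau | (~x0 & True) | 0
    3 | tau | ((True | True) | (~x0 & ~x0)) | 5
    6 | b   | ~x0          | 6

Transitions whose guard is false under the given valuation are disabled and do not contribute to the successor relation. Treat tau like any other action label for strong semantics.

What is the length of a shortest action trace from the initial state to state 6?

Breadth-first toward 6:
  depth 0: {0}
  depth 1: {3}
  depth 2: {5}
  depth 3: {1}
6 never appears.

Answer: UNREACHABLE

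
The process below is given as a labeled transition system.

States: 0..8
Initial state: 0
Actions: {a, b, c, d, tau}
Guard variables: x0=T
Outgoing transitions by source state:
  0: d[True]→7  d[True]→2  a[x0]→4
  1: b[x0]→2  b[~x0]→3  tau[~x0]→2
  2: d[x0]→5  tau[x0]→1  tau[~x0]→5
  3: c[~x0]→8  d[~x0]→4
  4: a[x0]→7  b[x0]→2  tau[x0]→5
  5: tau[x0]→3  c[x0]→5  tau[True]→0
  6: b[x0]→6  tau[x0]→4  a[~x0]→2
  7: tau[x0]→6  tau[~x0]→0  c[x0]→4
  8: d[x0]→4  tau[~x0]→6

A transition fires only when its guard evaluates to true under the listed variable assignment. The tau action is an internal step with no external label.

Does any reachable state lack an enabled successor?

Reach set: {0,1,2,3,4,5,6,7}
  0: a→4  d→2  d→7  [3 out]
  1: b→2  [1 out]
  2: d→5  tau→1  [2 out]
  3: ∅  [no exit]
  4: a→7  b→2  tau→5  [3 out]
  5: c→5  tau→0  tau→3  [3 out]
  6: b→6  tau→4  [2 out]
  7: c→4  tau→6  [2 out]
Path to 3: d·d·tau

Answer: DEADLOCK at state 3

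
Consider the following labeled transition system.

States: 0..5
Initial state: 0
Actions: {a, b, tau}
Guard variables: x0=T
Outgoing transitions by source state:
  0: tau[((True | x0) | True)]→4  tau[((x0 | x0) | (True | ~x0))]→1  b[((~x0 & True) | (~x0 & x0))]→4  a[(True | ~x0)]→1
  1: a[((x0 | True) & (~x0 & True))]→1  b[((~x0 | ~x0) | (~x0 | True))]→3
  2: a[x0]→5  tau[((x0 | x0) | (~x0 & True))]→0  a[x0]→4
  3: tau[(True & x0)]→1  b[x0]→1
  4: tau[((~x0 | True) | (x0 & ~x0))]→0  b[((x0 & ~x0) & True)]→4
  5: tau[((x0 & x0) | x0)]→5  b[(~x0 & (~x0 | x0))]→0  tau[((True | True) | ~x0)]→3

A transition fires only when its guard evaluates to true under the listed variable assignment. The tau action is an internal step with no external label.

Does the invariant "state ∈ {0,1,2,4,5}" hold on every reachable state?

Answer: INVARIANT VIOLATED at state 3

Analysis:
Allowed set {0,1,2,4,5}
Reach set: {0,1,3,4}
  0: safe
  1: safe
  3: VIOLATES
  4: safe
witness against invariant: tau·b → 3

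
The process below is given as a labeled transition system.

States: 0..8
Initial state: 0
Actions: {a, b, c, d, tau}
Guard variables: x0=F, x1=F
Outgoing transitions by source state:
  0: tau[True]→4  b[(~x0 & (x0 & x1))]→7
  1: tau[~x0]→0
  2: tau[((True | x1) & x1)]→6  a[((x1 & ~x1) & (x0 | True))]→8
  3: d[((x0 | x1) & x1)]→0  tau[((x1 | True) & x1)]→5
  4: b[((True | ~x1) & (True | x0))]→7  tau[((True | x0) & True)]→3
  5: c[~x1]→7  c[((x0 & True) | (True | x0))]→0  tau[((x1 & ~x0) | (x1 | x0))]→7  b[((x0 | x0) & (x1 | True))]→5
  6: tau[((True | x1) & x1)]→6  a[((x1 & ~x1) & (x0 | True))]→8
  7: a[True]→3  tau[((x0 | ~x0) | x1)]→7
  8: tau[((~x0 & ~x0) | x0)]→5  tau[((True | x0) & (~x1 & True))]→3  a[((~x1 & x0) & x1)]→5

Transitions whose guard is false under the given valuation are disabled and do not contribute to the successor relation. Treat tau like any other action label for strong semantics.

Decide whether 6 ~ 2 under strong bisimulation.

Compute ~ classes (split until stable):
  P[0] = {{0,1,2,3,4,5,6,7,8}}
  P[1] = {{0,1,8},{2,3,6},{4},{5},{7}}
  P[2] = {{0},{1},{2,3,6},{4},{5},{7},{8}}
stable after 3 split(s): 7 block(s)
class of 6: {2,3,6}; class of 2: {2,3,6}

Answer: BISIMILAR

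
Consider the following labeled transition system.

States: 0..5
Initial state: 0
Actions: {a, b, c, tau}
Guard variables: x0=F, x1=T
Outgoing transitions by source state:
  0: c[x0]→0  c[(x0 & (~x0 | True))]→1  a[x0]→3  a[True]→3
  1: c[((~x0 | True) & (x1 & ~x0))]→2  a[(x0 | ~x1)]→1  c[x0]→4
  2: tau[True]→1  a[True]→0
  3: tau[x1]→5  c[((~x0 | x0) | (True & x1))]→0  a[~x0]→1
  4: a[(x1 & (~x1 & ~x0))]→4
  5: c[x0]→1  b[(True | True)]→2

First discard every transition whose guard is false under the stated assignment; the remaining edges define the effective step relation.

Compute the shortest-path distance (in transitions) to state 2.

BFS to 2:
  L0 = {0}
  L1 = {3}
  L2 = {1,5}
  L3 = {2}
2 enters at depth 3; path a·a·c

Answer: 3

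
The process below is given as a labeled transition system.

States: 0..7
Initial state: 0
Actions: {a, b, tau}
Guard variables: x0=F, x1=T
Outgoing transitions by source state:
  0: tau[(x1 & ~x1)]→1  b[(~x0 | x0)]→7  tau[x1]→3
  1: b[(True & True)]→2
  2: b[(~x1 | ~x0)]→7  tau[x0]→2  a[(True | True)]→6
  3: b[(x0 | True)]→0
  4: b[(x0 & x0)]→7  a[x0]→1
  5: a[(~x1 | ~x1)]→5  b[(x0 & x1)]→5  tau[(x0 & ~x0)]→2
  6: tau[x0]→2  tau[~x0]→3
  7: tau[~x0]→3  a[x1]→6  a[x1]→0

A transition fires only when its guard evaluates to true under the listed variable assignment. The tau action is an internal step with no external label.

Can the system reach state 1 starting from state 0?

After dropping false guards: 10 live edges.
L0 = {0}
L1 = {3,7}  now seen {0,3,7}
L2 = {6}  now seen {0,3,6,7}
R = {0,3,6,7}

Answer: UNREACHABLE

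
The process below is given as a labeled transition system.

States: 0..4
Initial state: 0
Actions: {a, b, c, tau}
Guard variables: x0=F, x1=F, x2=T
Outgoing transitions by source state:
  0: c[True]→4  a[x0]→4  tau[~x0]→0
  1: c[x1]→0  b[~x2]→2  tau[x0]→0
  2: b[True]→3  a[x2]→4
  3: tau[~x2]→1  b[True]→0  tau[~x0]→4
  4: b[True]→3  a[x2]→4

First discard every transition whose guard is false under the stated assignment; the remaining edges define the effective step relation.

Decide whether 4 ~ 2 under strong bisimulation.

Compute ~ classes (split until stable):
  P[0] = {{0,1,2,3,4}}
  P[1] = {{0},{1},{2,4},{3}}
Fixed point at round 2; 4 class(es).
[4]={2,4}  [2]={2,4}

Answer: BISIMILAR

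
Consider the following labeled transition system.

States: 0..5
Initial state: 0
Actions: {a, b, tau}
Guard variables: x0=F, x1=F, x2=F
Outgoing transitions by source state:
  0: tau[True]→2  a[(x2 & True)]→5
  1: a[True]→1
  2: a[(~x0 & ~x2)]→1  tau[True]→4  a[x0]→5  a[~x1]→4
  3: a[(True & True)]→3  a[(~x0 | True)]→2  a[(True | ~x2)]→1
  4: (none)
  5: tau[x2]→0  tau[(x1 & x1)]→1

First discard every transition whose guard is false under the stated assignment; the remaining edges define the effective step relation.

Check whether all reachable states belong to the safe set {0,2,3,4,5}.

Answer: INVARIANT VIOLATED at state 1

Analysis:
Safe = {0,2,3,4,5}
Reachable = {0,1,2,4}
  0: ok
  1: outside
  2: ok
  4: ok
reach 1 via tau·a — violates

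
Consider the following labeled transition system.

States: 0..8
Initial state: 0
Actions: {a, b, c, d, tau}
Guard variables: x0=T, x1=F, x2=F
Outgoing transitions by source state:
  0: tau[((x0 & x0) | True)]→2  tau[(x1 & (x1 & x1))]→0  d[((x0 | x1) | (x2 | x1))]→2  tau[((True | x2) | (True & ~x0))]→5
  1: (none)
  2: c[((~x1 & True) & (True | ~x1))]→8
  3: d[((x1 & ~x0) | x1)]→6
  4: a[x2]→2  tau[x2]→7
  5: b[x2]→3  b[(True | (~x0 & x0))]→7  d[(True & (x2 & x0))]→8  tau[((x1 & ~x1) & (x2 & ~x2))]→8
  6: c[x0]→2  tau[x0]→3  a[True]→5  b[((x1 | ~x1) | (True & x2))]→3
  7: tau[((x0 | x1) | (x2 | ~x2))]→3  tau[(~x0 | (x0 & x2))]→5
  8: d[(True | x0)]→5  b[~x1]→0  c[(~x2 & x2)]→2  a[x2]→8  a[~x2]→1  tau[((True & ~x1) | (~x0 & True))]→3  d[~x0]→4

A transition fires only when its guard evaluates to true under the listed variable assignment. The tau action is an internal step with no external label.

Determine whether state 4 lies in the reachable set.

Answer: UNREACHABLE

Analysis:
14 transition(s) survive guard evaluation.
Layer 0: {0}
Layer 1: {2,5}  cumulative {0,2,5}
Layer 2: {7,8}  cumulative {0,2,5,7,8}
Layer 3: {1,3}  cumulative {0,1,2,3,5,7,8}
Reach set: {0,1,2,3,5,7,8}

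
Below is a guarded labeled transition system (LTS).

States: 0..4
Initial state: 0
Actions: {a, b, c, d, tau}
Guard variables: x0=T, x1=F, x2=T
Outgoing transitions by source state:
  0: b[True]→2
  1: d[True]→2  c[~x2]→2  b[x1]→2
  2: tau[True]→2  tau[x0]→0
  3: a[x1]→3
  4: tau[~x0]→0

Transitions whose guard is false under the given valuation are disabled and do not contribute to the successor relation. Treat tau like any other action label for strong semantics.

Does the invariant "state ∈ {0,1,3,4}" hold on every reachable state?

Inv-set: {0,1,3,4}
R = {0,2}
  0: ✓
  2: VIOLATES
witness against invariant: b → 2

Answer: INVARIANT VIOLATED at state 2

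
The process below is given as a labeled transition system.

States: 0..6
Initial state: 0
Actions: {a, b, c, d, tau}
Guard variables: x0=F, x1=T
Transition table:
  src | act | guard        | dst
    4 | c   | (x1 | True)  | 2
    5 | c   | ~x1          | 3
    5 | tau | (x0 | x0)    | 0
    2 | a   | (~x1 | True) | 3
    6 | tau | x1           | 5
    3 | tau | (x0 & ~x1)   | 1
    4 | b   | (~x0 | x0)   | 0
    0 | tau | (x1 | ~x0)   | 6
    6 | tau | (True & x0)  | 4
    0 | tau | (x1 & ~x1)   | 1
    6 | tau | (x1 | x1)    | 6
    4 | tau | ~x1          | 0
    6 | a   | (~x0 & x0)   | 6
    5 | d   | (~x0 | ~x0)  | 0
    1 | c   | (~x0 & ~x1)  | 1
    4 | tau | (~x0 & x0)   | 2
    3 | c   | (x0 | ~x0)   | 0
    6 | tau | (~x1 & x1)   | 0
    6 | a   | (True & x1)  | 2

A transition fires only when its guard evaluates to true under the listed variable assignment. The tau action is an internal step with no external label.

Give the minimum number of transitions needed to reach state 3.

Answer: 3

Analysis:
BFS to 3:
  Layer 0: {0}
  Layer 1: {6}
  Layer 2: {2,5}
  Layer 3: {3}
3 enters at depth 3; path tau·a·a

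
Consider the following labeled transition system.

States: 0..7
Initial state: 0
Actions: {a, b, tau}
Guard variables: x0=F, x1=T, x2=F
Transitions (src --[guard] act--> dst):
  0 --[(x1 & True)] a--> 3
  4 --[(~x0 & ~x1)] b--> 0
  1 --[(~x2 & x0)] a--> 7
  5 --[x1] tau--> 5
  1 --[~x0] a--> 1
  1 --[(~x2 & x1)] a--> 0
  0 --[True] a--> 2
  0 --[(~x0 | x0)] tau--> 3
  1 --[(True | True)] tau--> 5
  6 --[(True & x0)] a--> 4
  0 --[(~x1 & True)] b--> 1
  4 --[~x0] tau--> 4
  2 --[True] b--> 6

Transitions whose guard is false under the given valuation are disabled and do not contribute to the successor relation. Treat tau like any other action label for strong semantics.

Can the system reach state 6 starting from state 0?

Guard filter leaves 9 enabled edge(s).
depth 0: {0}
depth 1: {2,3}  total {0,2,3}
depth 2: {6}  total {0,2,3,6}
Reachable = {0,2,3,6}
Path to 6: a·b

Answer: REACHABLE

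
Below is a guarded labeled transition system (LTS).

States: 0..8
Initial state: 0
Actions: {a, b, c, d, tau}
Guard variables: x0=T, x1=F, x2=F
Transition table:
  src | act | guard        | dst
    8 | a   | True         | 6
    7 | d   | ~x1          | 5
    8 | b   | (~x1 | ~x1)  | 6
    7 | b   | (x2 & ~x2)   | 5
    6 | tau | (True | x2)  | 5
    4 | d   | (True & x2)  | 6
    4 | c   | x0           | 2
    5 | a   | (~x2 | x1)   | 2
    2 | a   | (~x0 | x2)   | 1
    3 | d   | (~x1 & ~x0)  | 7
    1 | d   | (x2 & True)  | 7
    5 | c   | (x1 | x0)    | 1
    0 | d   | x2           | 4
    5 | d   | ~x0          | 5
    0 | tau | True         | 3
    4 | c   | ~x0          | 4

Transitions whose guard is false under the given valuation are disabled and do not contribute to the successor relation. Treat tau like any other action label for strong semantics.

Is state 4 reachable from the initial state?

8 transition(s) survive guard evaluation.
depth 0: {0}
depth 1: {3}  total {0,3}
R = {0,3}

Answer: UNREACHABLE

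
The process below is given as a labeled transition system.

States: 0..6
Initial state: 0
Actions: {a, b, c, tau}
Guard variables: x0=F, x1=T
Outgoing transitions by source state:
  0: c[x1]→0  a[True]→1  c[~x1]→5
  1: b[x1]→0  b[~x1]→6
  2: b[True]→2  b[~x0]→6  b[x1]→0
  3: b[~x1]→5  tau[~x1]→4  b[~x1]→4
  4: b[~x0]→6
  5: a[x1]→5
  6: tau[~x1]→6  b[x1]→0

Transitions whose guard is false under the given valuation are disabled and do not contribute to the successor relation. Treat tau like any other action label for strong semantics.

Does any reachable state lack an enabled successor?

Reach set: {0,1}
  0: a→1  c→0  [2 out]
  1: b→0  [1 out]

Answer: DEADLOCK-FREE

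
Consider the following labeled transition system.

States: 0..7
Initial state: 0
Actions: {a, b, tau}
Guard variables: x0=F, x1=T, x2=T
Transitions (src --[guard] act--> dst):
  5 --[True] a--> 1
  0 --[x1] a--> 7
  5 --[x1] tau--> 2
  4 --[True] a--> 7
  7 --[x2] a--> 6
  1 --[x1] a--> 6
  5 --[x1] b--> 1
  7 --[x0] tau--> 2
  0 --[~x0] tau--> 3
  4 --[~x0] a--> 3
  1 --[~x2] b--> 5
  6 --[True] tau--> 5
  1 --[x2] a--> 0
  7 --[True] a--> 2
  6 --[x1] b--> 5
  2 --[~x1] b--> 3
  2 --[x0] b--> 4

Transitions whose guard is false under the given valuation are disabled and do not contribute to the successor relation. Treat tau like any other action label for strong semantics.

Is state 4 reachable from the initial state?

Answer: UNREACHABLE

Analysis:
After dropping false guards: 13 live edges.
L0 = {0}
L1 = {3,7}  cumulative {0,3,7}
L2 = {2,6}  cumulative {0,2,3,6,7}
L3 = {5}  cumulative {0,2,3,5,6,7}
L4 = {1}  cumulative {0,1,2,3,5,6,7}
Reachable = {0,1,2,3,5,6,7}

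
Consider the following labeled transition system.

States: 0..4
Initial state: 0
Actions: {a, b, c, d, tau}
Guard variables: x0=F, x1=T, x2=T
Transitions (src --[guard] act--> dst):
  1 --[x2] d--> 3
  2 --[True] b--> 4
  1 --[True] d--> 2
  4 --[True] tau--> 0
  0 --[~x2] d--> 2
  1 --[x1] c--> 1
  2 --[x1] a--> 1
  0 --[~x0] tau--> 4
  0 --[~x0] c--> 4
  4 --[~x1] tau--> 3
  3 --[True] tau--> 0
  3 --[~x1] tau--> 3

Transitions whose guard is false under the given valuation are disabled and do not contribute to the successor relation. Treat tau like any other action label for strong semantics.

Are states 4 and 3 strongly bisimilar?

Compute ~ classes (split until stable):
  π0 = {{0,1,2,3,4}}
  π1 = {{0},{1},{2},{3,4}}
4 equivalence class(es) (converged in 2)
4∈{3,4}, 3∈{3,4}

Answer: BISIMILAR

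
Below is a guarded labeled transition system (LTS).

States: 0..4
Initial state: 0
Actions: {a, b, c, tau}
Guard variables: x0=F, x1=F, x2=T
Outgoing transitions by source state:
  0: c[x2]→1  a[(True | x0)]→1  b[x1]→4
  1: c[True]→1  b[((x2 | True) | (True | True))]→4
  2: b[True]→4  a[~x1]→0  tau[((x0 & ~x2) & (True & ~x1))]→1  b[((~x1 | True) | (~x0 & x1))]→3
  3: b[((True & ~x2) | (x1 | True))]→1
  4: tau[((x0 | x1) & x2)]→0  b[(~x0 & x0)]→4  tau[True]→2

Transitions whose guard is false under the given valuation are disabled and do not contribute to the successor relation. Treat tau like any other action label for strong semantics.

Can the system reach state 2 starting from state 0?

9 transition(s) survive guard evaluation.
depth 0: {0}
depth 1: {1}  cumulative {0,1}
depth 2: {4}  cumulative {0,1,4}
depth 3: {2}  cumulative {0,1,2,4}
depth 4: {3}  cumulative {0,1,2,3,4}
Reachable = {0,1,2,3,4}
witness 2: c·b·tau

Answer: REACHABLE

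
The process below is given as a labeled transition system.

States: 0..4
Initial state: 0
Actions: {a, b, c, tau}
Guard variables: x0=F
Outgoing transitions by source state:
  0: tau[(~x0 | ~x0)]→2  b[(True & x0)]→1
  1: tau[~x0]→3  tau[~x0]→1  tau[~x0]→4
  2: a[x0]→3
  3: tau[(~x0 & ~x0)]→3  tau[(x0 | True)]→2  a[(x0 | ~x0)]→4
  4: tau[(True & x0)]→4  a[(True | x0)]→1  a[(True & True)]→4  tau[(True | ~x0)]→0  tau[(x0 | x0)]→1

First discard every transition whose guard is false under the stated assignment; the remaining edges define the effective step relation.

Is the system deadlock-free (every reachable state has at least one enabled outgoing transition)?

Answer: DEADLOCK at state 2

Working:
R = {0,2}
  0: tau→2  [deg 1]
  2: ∅  [no exit]
trace reaching 2: tau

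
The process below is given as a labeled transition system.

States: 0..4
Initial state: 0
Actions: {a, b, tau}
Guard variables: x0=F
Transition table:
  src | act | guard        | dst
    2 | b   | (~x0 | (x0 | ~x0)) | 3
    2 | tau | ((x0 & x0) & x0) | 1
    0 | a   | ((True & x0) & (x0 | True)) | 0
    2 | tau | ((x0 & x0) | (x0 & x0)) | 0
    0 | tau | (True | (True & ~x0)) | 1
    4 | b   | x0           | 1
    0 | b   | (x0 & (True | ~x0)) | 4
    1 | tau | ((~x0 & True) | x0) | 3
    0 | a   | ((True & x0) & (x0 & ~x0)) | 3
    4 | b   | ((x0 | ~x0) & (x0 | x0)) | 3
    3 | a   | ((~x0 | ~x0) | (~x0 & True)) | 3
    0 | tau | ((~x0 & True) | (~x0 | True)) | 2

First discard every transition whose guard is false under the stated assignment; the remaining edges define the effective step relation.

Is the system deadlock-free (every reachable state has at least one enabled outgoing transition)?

R = {0,1,2,3}
  0: tau→1  tau→2  [deg 2]
  1: tau→3  [deg 1]
  2: b→3  [deg 1]
  3: a→3  [deg 1]

Answer: DEADLOCK-FREE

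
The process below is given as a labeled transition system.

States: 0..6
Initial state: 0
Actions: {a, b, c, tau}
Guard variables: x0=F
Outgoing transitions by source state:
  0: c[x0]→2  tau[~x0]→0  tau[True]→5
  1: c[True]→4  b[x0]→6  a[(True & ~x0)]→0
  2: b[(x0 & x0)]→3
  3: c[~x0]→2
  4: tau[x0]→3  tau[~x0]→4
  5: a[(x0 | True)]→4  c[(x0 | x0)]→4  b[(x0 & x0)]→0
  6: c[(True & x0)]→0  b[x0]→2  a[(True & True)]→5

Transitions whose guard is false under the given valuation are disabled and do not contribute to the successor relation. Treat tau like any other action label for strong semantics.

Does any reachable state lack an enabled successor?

Answer: DEADLOCK-FREE

Analysis:
Reachable = {0,4,5}
  0: tau→0  tau→5  [deg 2]
  4: tau→4  [deg 1]
  5: a→4  [deg 1]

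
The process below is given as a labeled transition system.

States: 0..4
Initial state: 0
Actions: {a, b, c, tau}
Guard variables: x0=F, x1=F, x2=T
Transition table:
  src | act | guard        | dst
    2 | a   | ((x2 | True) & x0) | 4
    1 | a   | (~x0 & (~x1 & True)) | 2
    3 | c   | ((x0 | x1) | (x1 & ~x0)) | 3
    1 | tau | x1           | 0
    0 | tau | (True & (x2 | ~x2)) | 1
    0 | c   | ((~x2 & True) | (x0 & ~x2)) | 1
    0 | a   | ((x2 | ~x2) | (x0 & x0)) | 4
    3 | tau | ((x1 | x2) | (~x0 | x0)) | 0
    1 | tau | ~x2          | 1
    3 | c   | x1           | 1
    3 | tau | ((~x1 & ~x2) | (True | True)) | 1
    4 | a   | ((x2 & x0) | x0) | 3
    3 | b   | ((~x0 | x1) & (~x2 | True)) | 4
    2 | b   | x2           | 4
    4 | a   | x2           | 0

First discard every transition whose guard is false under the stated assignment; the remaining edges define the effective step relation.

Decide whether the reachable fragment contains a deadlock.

Answer: DEADLOCK-FREE

Working:
Reach set: {0,1,2,4}
  0: a→4  tau→1  [2 exit(s)]
  1: a→2  [1 exit(s)]
  2: b→4  [1 exit(s)]
  4: a→0  [1 exit(s)]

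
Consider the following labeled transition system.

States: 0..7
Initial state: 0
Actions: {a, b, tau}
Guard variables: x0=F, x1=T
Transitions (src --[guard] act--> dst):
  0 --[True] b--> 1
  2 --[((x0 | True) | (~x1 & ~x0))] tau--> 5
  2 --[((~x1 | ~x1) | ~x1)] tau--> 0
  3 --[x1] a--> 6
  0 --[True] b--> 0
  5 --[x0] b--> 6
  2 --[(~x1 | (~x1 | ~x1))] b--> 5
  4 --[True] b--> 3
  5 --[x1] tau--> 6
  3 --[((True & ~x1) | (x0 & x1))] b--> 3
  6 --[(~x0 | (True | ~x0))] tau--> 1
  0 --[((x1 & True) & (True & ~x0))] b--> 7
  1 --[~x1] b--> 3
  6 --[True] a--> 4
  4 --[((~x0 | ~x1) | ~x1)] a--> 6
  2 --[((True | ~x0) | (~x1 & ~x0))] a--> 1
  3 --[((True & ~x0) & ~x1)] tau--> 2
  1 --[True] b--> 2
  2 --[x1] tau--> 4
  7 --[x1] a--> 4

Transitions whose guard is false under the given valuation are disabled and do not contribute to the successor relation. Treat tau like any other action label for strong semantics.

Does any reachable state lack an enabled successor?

Reachable = {0,1,2,3,4,5,6,7}
  0: b→0  b→1  b→7  [deg 3]
  1: b→2  [deg 1]
  2: a→1  tau→4  tau→5  [deg 3]
  3: a→6  [deg 1]
  4: a→6  b→3  [deg 2]
  5: tau→6  [deg 1]
  6: a→4  tau→1  [deg 2]
  7: a→4  [deg 1]

Answer: DEADLOCK-FREE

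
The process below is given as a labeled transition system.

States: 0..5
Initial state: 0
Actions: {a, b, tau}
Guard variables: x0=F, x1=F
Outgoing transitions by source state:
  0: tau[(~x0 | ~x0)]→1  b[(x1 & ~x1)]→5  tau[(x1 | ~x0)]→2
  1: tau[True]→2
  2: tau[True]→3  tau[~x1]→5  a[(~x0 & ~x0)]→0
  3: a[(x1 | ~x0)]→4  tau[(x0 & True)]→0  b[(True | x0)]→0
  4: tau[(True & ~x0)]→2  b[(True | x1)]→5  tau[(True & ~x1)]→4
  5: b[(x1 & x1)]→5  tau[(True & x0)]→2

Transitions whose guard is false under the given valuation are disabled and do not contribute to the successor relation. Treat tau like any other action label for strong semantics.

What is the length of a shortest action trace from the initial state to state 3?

Breadth-first toward 3:
  depth 0: {0}
  depth 1: {1,2}
  depth 2: {3,5}
depth(3)=2, e.g. tau·tau

Answer: 2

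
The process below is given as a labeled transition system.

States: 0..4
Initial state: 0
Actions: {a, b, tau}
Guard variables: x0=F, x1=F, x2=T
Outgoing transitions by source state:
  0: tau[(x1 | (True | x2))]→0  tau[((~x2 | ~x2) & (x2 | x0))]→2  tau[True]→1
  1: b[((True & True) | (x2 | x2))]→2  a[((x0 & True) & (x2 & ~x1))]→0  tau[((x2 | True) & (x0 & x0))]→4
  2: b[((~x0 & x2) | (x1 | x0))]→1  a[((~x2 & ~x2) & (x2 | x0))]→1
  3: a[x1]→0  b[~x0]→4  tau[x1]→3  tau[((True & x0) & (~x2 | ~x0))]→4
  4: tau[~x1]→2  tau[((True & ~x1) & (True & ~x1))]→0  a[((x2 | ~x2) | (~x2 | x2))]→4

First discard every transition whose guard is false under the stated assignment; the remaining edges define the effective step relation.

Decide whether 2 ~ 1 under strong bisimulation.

Compute ~ classes (split until stable):
  P[0] = {{0,1,2,3,4}}
  P[1] = {{0},{1,2,3},{4}}
  P[2] = {{0},{1,2},{3},{4}}
4 equivalence class(es) (converged in 3)
class of 2: {1,2}; class of 1: {1,2}

Answer: BISIMILAR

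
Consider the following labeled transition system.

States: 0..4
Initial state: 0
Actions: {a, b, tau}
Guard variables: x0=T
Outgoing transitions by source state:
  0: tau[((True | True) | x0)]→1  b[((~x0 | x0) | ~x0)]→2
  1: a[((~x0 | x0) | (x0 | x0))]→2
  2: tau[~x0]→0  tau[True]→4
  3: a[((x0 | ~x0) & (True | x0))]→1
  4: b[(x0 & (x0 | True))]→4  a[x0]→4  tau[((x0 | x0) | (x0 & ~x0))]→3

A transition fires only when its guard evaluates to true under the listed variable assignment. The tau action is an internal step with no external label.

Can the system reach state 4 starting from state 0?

Answer: REACHABLE

Trace:
After dropping false guards: 8 live edges.
Layer 0: {0}
Layer 1: {1,2}  cumulative {0,1,2}
Layer 2: {4}  cumulative {0,1,2,4}
Layer 3: {3}  cumulative {0,1,2,3,4}
R = {0,1,2,3,4}
witness 4: b·tau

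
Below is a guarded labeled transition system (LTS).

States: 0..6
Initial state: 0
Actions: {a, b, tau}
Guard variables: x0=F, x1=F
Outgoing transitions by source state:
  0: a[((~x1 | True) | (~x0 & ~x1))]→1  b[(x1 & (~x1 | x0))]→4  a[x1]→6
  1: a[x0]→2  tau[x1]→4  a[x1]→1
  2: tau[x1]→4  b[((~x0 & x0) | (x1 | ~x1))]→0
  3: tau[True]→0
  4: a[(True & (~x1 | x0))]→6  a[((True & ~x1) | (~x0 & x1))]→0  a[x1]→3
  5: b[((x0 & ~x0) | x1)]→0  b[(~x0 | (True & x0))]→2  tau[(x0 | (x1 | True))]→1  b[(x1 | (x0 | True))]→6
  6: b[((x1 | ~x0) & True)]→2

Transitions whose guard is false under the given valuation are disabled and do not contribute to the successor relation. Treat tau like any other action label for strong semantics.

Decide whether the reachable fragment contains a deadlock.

Reachable = {0,1}
  0: a→1  [deg 1]
  1: ∅  [no exit]
Path to 1: a

Answer: DEADLOCK at state 1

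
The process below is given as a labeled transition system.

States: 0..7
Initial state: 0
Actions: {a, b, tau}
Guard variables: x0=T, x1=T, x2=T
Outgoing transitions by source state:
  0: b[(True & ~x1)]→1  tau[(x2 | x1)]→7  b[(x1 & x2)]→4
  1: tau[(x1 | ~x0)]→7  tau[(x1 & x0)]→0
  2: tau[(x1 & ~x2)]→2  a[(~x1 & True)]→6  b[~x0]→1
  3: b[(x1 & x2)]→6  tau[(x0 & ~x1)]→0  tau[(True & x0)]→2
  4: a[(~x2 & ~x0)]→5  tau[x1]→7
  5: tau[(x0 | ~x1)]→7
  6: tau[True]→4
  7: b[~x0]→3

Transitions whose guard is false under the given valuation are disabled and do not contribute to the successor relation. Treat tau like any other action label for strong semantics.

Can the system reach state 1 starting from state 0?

Answer: UNREACHABLE

Working:
9 transition(s) survive guard evaluation.
depth 0: {0}
depth 1: {4,7}  total {0,4,7}
Reach set: {0,4,7}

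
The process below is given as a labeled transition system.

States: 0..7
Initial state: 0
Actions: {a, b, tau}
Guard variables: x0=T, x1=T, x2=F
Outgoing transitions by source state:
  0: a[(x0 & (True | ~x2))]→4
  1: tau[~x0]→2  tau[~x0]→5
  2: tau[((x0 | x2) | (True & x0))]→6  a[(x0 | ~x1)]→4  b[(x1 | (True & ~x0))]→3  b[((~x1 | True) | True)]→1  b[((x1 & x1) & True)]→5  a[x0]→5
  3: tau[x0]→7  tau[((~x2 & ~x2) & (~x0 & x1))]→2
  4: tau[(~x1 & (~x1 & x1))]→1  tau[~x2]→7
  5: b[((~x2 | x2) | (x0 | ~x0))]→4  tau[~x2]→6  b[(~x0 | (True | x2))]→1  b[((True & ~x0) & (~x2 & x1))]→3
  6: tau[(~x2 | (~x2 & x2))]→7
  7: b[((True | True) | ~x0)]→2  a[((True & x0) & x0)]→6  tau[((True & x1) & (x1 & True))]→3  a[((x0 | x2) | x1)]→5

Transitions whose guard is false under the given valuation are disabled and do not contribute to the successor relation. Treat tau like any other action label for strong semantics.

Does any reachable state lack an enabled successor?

Answer: DEADLOCK at state 1

Analysis:
Reachable = {0,1,2,3,4,5,6,7}
  0: a→4  [1 out]
  1: ∅  [deadlock]
  2: a→4  a→5  b→1  b→3  b→5  tau→6  [6 out]
  3: tau→7  [1 out]
  4: tau→7  [1 out]
  5: b→1  b→4  tau→6  [3 out]
  6: tau→7  [1 out]
  7: a→5  a→6  b→2  tau→3  [4 out]
trace reaching 1: a·tau·b·b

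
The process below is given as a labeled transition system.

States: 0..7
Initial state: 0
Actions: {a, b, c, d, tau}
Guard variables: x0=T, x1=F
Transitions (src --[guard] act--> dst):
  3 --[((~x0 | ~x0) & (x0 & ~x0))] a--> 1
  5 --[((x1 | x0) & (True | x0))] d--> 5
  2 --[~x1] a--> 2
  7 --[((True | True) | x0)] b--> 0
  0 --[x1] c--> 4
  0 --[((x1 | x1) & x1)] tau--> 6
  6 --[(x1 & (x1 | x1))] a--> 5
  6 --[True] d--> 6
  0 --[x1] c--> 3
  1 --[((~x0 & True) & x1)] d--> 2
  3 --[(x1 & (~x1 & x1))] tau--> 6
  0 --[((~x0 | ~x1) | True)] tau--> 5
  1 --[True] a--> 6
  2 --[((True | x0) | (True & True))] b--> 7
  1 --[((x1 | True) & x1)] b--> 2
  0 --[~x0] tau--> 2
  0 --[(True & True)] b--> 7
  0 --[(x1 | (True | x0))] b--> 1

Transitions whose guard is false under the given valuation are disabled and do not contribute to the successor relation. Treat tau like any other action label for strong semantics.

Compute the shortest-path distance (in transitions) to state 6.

Answer: 2

Trace:
Breadth-first toward 6:
  depth 0: {0}
  depth 1: {1,5,7}
  depth 2: {6}
depth(6)=2, e.g. b·a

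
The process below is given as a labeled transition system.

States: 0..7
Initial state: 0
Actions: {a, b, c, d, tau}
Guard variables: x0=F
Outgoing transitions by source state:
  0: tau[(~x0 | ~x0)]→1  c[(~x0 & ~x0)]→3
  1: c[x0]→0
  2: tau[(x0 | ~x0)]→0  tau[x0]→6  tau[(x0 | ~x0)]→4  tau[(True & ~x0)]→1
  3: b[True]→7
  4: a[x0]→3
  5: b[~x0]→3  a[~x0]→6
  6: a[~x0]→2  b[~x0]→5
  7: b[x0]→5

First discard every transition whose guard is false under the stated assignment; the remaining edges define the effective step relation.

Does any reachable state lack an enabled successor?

Reachable = {0,1,3,7}
  0: c→3  tau→1  [2 out]
  1: ∅  [STUCK]
  3: b→7  [1 out]
  7: ∅  [STUCK]
witness 1: tau

Answer: DEADLOCK at state 1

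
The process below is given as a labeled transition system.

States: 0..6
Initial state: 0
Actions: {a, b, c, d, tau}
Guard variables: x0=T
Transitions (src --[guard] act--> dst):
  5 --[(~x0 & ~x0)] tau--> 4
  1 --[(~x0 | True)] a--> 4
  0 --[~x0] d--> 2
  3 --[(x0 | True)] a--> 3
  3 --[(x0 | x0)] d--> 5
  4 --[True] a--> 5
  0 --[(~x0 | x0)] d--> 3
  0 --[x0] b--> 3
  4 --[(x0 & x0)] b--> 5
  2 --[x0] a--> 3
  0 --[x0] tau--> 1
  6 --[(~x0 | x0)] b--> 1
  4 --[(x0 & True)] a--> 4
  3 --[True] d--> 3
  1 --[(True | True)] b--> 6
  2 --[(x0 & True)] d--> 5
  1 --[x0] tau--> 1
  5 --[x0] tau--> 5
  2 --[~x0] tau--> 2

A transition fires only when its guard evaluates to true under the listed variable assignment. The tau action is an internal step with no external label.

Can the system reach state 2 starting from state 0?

16 transition(s) survive guard evaluation.
depth 0: {0}
depth 1: {1,3}  now seen {0,1,3}
depth 2: {4,5,6}  now seen {0,1,3,4,5,6}
Reach set: {0,1,3,4,5,6}

Answer: UNREACHABLE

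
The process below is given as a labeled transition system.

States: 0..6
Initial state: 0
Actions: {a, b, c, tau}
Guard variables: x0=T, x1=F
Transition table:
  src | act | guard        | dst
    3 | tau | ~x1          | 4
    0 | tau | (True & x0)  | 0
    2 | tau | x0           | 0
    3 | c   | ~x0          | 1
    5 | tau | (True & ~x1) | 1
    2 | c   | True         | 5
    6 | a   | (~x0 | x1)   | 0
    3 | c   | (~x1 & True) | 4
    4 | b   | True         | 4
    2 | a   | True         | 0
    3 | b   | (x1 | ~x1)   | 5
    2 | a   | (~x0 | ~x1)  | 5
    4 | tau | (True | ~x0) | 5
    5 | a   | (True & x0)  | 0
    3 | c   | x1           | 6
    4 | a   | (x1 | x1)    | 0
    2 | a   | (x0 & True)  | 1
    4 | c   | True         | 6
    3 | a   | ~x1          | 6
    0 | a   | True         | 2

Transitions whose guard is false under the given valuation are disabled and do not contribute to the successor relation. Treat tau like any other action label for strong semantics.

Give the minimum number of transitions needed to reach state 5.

Answer: 2

Analysis:
BFS to 5:
  depth 0: {0}
  depth 1: {2}
  depth 2: {1,5}
first hit 5 at d=2 via a·a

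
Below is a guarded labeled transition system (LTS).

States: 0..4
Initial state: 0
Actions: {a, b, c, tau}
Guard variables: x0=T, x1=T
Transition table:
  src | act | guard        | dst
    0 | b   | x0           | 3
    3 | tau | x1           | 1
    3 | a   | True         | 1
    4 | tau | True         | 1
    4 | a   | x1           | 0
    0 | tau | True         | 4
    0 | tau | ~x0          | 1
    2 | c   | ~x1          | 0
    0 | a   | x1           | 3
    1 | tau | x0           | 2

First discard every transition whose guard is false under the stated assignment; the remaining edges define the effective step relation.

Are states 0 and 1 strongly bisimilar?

Answer: NOT BISIMILAR

Working:
Refine partition for ~:
  P[0] = {{0,1,2,3,4}}
  P[1] = {{0},{1},{2},{3,4}}
  P[2] = {{0},{1},{2},{3},{4}}
Fixed point at round 3; 5 class(es).
class of 0: {0}; class of 1: {1}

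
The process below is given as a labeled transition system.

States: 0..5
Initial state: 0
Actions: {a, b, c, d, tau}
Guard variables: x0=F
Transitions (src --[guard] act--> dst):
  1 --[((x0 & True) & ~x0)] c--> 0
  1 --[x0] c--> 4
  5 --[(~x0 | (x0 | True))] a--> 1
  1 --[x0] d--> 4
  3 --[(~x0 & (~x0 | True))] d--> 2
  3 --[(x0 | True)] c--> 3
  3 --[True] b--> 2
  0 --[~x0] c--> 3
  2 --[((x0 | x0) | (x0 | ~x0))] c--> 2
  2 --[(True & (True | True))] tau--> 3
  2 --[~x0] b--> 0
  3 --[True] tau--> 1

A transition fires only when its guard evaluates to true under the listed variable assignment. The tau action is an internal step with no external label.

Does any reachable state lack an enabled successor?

Answer: DEADLOCK at state 1

Analysis:
Reach set: {0,1,2,3}
  0: c→3  [deg 1]
  1: ∅  [STUCK]
  2: b→0  c→2  tau→3  [deg 3]
  3: b→2  c→3  d→2  tau→1  [deg 4]
witness 1: c·tau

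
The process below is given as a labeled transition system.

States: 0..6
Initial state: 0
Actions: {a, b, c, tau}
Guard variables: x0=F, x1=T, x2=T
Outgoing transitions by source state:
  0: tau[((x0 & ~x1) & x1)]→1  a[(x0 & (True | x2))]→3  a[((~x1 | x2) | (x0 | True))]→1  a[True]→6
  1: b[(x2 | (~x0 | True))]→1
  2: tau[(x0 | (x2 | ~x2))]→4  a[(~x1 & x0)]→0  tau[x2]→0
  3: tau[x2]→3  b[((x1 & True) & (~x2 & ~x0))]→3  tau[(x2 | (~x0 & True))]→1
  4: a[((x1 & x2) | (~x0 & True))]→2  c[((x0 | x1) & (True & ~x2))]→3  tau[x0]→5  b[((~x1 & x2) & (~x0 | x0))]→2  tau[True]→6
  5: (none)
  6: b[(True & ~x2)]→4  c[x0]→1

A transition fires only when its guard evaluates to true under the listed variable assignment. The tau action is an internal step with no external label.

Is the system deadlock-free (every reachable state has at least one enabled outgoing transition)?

Reachable = {0,1,6}
  0: a→1  a→6  [2 out]
  1: b→1  [1 out]
  6: ∅  [no exit]
Path to 6: a

Answer: DEADLOCK at state 6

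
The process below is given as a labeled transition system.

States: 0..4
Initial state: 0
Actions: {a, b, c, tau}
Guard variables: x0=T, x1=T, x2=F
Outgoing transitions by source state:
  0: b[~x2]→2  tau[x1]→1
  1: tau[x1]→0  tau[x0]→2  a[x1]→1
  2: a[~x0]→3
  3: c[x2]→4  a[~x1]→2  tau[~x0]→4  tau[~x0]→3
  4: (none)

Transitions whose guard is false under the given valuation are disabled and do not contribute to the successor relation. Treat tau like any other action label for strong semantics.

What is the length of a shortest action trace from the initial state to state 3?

Breadth-first toward 3:
  L0 = {0}
  L1 = {1,2}
3 never appears.

Answer: UNREACHABLE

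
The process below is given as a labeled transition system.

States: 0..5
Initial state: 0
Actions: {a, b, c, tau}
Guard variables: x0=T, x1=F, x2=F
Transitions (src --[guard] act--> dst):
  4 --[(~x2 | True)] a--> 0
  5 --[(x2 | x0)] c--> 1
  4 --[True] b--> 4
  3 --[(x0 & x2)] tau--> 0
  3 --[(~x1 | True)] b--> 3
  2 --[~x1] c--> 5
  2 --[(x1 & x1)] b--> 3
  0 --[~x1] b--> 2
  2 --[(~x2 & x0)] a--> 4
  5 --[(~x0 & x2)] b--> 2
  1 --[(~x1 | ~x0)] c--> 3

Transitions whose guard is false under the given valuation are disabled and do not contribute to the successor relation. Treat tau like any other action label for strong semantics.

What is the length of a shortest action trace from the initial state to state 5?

Layered search for 5:
  L0 = {0}
  L1 = {2}
  L2 = {4,5}
5 enters at depth 2; path b·c

Answer: 2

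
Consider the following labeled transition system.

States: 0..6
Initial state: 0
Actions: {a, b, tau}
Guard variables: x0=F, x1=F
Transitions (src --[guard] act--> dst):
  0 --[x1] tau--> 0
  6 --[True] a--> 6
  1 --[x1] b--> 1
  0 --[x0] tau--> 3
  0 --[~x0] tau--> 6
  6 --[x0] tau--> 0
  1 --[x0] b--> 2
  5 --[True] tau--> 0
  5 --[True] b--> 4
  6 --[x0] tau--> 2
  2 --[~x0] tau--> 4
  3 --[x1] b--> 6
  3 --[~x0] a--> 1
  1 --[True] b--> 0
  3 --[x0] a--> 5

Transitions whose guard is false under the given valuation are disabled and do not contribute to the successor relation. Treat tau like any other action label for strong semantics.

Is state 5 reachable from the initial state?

7 transition(s) survive guard evaluation.
depth 0: {0}
depth 1: {6}  cumulative {0,6}
Reach set: {0,6}

Answer: UNREACHABLE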